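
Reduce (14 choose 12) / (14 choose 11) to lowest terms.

C(n,k+1)/C(n,k) = (n−k)/(k+1) = (14−11)/(11+1) = 3/12 = 1/4.

1/4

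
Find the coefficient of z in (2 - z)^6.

The general term is C(6,j)·(2)^j·(-z)^(6-j); the z^1 term has j = 5.
C(6,5) = 6.
Coefficient = C(6,5) · 2^5 · (-1)^1 = 6 · 32 · (-1) = -192.

-192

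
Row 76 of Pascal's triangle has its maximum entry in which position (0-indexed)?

38

C(76,m) is maximized at m = 76/2 = 38.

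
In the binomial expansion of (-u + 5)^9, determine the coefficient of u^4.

393750

The general term is C(9,j)·(-u)^j·(5)^(9-j); the u^4 term has j = 4.
C(9,4) = 126.
Coefficient = C(9,4) · 5^5 = 126 · 3125 = 393750.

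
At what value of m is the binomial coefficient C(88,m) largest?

44

C(88,m) is maximized at m = 88/2 = 44.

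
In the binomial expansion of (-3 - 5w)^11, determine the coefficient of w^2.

-27064125

The general term is C(11,j)·(-3)^j·(-5w)^(11-j); the w^2 term has j = 9.
C(11,9) = 55.
Coefficient = C(11,9) · (-3)^9 · (-5)^2 = 55 · (-19683) · 25 = -27064125.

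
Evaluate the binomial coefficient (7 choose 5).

C(7,5) = C(7,2) by symmetry.
C(7,2) = (7·6) / 2! = 42 / 2 = 21.

21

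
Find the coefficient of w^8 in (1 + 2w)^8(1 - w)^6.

Coefficient of w^8 = Σ_{j} C(8,j)·2^j·C(6,8-j)·(-1)^(8-j) for j from 2 to 8.
= 112 + (-2688) + 16800 + (-35840) + 26880 + (-6144) + 256 = -624.

-624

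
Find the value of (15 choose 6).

C(15,6) = (15·14·13·12·11·10) / 6! = 3603600 / 720 = 5005.

5005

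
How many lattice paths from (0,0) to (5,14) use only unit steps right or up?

11628

Each path is a sequence of 19 steps with 5 rights: C(19,5) = 11628.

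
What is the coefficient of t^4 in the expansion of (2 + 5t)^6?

37500

The general term is C(6,j)·(2)^j·(5t)^(6-j); the t^4 term has j = 2.
C(6,2) = 15.
Coefficient = C(6,2) · 2^2 · 5^4 = 15 · 4 · 625 = 37500.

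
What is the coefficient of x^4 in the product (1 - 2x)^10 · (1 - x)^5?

10165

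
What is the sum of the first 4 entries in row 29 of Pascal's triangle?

4090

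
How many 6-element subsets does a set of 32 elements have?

906192

C(32,6) = (32·31·30·29·28·27) / 6! = 652458240 / 720 = 906192.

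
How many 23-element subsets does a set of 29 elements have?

C(29,23) = C(29,6) by symmetry.
C(29,6) = (29·28·27·26·25·24) / 6! = 342014400 / 720 = 475020.

475020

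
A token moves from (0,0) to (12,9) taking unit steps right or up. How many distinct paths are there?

Each path is a sequence of 21 steps with 12 rights: C(21,12) = 293930.

293930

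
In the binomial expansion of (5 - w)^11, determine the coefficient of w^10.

55

The general term is C(11,j)·(5)^j·(-w)^(11-j); the w^10 term has j = 1.
C(11,1) = 11.
Coefficient = C(11,1) · 5^1 = 11 · 5 = 55.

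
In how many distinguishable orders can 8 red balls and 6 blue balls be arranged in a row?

3003

Choose positions for the red balls: C(14,8) = 3003.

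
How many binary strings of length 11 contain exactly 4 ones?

Choose the 4 positions: C(11,4) = 330.

330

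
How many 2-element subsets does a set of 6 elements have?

15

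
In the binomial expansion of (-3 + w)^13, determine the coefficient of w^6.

The general term is C(13,j)·(-3)^j·(w)^(13-j); the w^6 term has j = 7.
C(13,7) = 1716.
Coefficient = C(13,7) · (-3)^7 = 1716 · (-2187) = -3752892.

-3752892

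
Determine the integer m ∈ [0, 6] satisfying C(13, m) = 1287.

5

C(13,m) increases on 0 ≤ m ≤ 6. C(13,4) = 715 and C(13,5) = 1287, so m = 5.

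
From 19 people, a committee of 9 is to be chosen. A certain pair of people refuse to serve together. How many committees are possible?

72930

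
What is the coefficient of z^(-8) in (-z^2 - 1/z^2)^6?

General term: C(6,j)·(-z^2)^j·(-1/z^2)^(6-j), with z-exponent 2j − 2(6−j) = 4j − 12.
Set 4j − 12 = -8: j = 1.
C(6,1) = 6; (-1)^1 = -1; (-1)^5 = -1.
Coefficient = 6 · (-1) · (-1) = 6.

6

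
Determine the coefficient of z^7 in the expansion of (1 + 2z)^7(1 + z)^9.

122468

Coefficient of z^7 = Σ_{j} C(7,j)·2^j·C(9,7-j)·1^(7-j) for j from 0 to 7.
= 36 + 1176 + 10584 + 35280 + 47040 + 24192 + 4032 + 128 = 122468.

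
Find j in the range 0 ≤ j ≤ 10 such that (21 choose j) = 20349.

C(21,j) increases on 0 ≤ j ≤ 10. C(21,4) = 5985 and C(21,5) = 20349, so j = 5.

5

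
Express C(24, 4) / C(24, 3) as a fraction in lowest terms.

C(n,k+1)/C(n,k) = (n−k)/(k+1) = (24−3)/(3+1) = 21/4.

21/4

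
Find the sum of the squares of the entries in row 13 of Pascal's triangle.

Σ C(13,j)² is the coefficient of x^13 in (1+x)^13(1+x)^13 = (1+x)^26, i.e. C(26,13) = 10400600.

10400600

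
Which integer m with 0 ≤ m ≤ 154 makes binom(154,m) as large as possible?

77

C(154,m) is maximized at m = 154/2 = 77.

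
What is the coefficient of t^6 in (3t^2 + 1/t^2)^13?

8444007

General term: C(13,j)·(3t^2)^j·(1/t^2)^(13-j), with t-exponent 2j − 2(13−j) = 4j − 26.
Set 4j − 26 = 6: j = 8.
C(13,8) = 1287; 3^8 = 6561; 1^5 = 1.
Coefficient = 1287 · 6561 · 1 = 8444007.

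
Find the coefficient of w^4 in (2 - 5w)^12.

79200000

The general term is C(12,j)·(2)^j·(-5w)^(12-j); the w^4 term has j = 8.
C(12,8) = 495.
Coefficient = C(12,8) · 2^8 · (-5)^4 = 495 · 256 · 625 = 79200000.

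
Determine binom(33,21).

C(33,21) = C(33,12) by symmetry.
C(33,12) = (33·32·31·30·29·28·27·26·25·24·23·22) / 12! = 169958063987712000 / 479001600 = 354817320.

354817320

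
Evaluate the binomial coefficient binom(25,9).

2042975

C(25,9) = (25·24·23·22·21·20·19·18·17) / 9! = 741354768000 / 362880 = 2042975.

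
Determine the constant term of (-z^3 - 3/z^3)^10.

61236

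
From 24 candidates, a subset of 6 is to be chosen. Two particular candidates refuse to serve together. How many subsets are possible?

127281

All 6-subsets: C(24,6) = 134596. Those containing both fixed elements: C(22,4) = 7315.
134596 − 7315 = 127281.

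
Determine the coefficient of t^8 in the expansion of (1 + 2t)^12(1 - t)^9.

11817

Coefficient of t^8 = Σ_{j} C(12,j)·2^j·C(9,8-j)·(-1)^(8-j) for j from 0 to 8.
= 9 + (-864) + 22176 + (-221760) + 997920 + (-2128896) + 2128896 + (-912384) + 126720 = 11817.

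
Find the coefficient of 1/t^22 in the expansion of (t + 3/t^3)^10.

General term: C(10,j)·(t)^j·(3/t^3)^(10-j), with t-exponent 1j − 3(10−j) = 4j − 30.
Set 4j − 30 = -22: j = 2.
C(10,2) = 45; 1^2 = 1; 3^8 = 6561.
Coefficient = 45 · 1 · 6561 = 295245.

295245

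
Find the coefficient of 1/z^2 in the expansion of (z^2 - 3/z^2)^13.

-3752892

General term: C(13,j)·(z^2)^j·(-3/z^2)^(13-j), with z-exponent 2j − 2(13−j) = 4j − 26.
Set 4j − 26 = -2: j = 6.
C(13,6) = 1716; 1^6 = 1; (-3)^7 = -2187.
Coefficient = 1716 · 1 · (-2187) = -3752892.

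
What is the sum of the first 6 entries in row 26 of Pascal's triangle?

83682

1 + 26 + 325 + 2600 + 14950 + 65780 = 83682.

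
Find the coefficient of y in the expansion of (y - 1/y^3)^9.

36

General term: C(9,j)·(y)^j·(-1/y^3)^(9-j), with y-exponent 1j − 3(9−j) = 4j − 27.
Set 4j − 27 = 1: j = 7.
C(9,7) = 36; 1^7 = 1; (-1)^2 = 1.
Coefficient = 36 · 1 · 1 = 36.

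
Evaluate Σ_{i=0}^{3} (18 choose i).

988

1 + 18 + 153 + 816 = 988.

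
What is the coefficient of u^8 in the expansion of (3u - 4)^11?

-69284160

The general term is C(11,j)·(3u)^j·(-4)^(11-j); the u^8 term has j = 8.
C(11,8) = 165.
Coefficient = C(11,8) · 3^8 · (-4)^3 = 165 · 6561 · (-64) = -69284160.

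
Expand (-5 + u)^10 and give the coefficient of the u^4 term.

The general term is C(10,j)·(-5)^j·(u)^(10-j); the u^4 term has j = 6.
C(10,6) = 210.
Coefficient = C(10,6) · (-5)^6 = 210 · 15625 = 3281250.

3281250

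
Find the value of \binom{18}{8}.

43758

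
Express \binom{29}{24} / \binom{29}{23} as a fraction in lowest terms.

1/4

C(n,k+1)/C(n,k) = (n−k)/(k+1) = (29−23)/(23+1) = 6/24 = 1/4.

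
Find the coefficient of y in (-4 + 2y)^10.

-5242880

The general term is C(10,j)·(-4)^j·(2y)^(10-j); the y^1 term has j = 9.
C(10,9) = 10.
Coefficient = C(10,9) · (-4)^9 · 2^1 = 10 · (-262144) · 2 = -5242880.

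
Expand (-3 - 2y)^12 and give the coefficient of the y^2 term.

15588936

The general term is C(12,j)·(-3)^j·(-2y)^(12-j); the y^2 term has j = 10.
C(12,10) = 66.
Coefficient = C(12,10) · (-3)^10 · (-2)^2 = 66 · 59049 · 4 = 15588936.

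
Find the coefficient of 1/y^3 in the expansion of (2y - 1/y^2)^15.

2562560

General term: C(15,j)·(2y)^j·(-1/y^2)^(15-j), with y-exponent 1j − 2(15−j) = 3j − 30.
Set 3j − 30 = -3: j = 9.
C(15,9) = 5005; 2^9 = 512; (-1)^6 = 1.
Coefficient = 5005 · 512 · 1 = 2562560.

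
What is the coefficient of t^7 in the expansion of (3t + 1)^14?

7505784

The general term is C(14,j)·(3t)^j·(1)^(14-j); the t^7 term has j = 7.
C(14,7) = 3432.
Coefficient = C(14,7) · 3^7 = 3432 · 2187 = 7505784.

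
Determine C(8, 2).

28

C(8,2) = (8·7) / 2! = 56 / 2 = 28.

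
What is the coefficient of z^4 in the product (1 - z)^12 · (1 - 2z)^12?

52239

Coefficient of z^4 = Σ_{j} C(12,j)·(-1)^j·C(12,4-j)·(-2)^(4-j) for j from 0 to 4.
= 7920 + 21120 + 17424 + 5280 + 495 = 52239.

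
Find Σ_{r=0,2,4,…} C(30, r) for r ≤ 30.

Half of (1+1)^30 + (1−1)^30 gives the even-index sum: 2^29 = 536870912.

536870912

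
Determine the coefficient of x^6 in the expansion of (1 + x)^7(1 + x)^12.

(1 + x)^7(1 + x)^12 = (1 + x)^19, so the coefficient of x^6 is C(19,6)·1^6 = 27132·1 = 27132.

27132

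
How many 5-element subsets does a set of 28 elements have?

C(28,5) = (28·27·26·25·24) / 5! = 11793600 / 120 = 98280.

98280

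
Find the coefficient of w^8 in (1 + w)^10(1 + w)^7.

24310

(1 + w)^10(1 + w)^7 = (1 + w)^17, so the coefficient of w^8 is C(17,8)·1^8 = 24310·1 = 24310.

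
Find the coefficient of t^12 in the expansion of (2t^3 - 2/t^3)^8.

General term: C(8,j)·(2t^3)^j·(-2/t^3)^(8-j), with t-exponent 3j − 3(8−j) = 6j − 24.
Set 6j − 24 = 12: j = 6.
C(8,6) = 28; 2^6 = 64; (-2)^2 = 4.
Coefficient = 28 · 64 · 4 = 7168.

7168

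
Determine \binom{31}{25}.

C(31,25) = C(31,6) by symmetry.
C(31,6) = (31·30·29·28·27·26) / 6! = 530122320 / 720 = 736281.

736281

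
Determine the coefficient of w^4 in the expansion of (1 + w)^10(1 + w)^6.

1820

(1 + w)^10(1 + w)^6 = (1 + w)^16, so the coefficient of w^4 is C(16,4)·1^4 = 1820·1 = 1820.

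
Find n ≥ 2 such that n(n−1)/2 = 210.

21

n(n−1)/2 = 210 ⇒ n(n−1) = 420. Since 21·20 = 420, n = 21.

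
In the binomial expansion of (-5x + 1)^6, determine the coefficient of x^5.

The general term is C(6,j)·(-5x)^j·(1)^(6-j); the x^5 term has j = 5.
C(6,5) = 6.
Coefficient = C(6,5) · (-5)^5 = 6 · (-3125) = -18750.

-18750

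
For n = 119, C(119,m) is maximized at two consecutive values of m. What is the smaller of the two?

For odd n = 119, C(119,m) peaks at m = (n−1)/2 and (n+1)/2; the smaller is 59.

59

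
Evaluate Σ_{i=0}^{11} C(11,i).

2048

Setting x = 1 in (1+x)^11 gives Σ C(11,i) = 2^11 = 2048.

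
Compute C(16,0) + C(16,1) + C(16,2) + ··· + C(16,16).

65536

Setting x = 1 in (1+x)^16 gives Σ C(16,i) = 2^16 = 65536.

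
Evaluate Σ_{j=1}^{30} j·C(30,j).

Differentiating (1+x)^30 and setting x=1: Σ j·C(30,j) = 30·2^29 = 16106127360.

16106127360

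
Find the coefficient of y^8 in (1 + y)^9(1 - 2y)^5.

321

Coefficient of y^8 = Σ_{j} C(9,j)·1^j·C(5,8-j)·(-2)^(8-j) for j from 3 to 8.
= (-2688) + 10080 + (-10080) + 3360 + (-360) + 9 = 321.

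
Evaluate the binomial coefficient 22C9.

C(22,9) = (22·21·20·19·18·17·16·15·14) / 9! = 180503769600 / 362880 = 497420.

497420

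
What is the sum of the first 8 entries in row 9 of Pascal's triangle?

502

1 + 9 + 36 + 84 + 126 + 126 + 84 + 36 = 502.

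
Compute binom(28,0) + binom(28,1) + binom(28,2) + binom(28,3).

3683

1 + 28 + 378 + 3276 = 3683.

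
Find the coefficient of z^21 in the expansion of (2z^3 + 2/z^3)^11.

General term: C(11,j)·(2z^3)^j·(2/z^3)^(11-j), with z-exponent 3j − 3(11−j) = 6j − 33.
Set 6j − 33 = 21: j = 9.
C(11,9) = 55; 2^9 = 512; 2^2 = 4.
Coefficient = 55 · 512 · 4 = 112640.

112640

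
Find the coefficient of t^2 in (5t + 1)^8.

700

The general term is C(8,j)·(5t)^j·(1)^(8-j); the t^2 term has j = 2.
C(8,2) = 28.
Coefficient = C(8,2) · 5^2 = 28 · 25 = 700.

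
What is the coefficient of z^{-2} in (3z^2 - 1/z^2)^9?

-10206

General term: C(9,j)·(3z^2)^j·(-1/z^2)^(9-j), with z-exponent 2j − 2(9−j) = 4j − 18.
Set 4j − 18 = -2: j = 4.
C(9,4) = 126; 3^4 = 81; (-1)^5 = -1.
Coefficient = 126 · 81 · (-1) = -10206.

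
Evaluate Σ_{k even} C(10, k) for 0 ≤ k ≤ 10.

Even-k terms of row 10 sum to 2^9 = 512.

512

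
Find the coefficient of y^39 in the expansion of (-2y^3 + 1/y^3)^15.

245760

General term: C(15,j)·(-2y^3)^j·(1/y^3)^(15-j), with y-exponent 3j − 3(15−j) = 6j − 45.
Set 6j − 45 = 39: j = 14.
C(15,14) = 15; (-2)^14 = 16384; 1^1 = 1.
Coefficient = 15 · 16384 · 1 = 245760.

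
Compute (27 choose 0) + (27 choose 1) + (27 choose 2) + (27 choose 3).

3304

1 + 27 + 351 + 2925 = 3304.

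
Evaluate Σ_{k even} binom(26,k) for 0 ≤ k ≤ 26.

Even-k terms of row 26 sum to 2^25 = 33554432.

33554432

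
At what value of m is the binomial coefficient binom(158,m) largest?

79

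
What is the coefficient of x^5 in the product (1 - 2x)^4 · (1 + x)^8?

72

Coefficient of x^5 = Σ_{j} C(4,j)·(-2)^j·C(8,5-j)·1^(5-j) for j from 0 to 4.
= 56 + (-560) + 1344 + (-896) + 128 = 72.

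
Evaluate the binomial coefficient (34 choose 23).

286097760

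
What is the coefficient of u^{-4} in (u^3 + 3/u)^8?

17496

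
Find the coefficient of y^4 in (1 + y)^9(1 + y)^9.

3060

(1 + y)^9(1 + y)^9 = (1 + y)^18, so the coefficient of y^4 is C(18,4)·1^4 = 3060·1 = 3060.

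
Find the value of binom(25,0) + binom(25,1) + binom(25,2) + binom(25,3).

1 + 25 + 300 + 2300 = 2626.

2626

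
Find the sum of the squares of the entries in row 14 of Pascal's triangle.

Σ C(14,k)² is the coefficient of x^14 in (1+x)^14(1+x)^14 = (1+x)^28, i.e. C(28,14) = 40116600.

40116600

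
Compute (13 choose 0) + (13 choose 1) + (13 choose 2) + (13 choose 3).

1 + 13 + 78 + 286 = 378.

378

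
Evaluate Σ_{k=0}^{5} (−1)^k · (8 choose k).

The partial alternating sum Σ_{k=0}^{5} (−1)^k C(8,k) = (−1)^5 C(7,5) = -21.

-21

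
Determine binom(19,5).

11628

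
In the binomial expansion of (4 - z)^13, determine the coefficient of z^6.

The general term is C(13,j)·(4)^j·(-z)^(13-j); the z^6 term has j = 7.
C(13,7) = 1716.
Coefficient = C(13,7) · 4^7 = 1716 · 16384 = 28114944.

28114944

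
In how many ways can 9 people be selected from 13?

715

This is C(13,9) = 715.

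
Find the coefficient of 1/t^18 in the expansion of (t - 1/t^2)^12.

General term: C(12,j)·(t)^j·(-1/t^2)^(12-j), with t-exponent 1j − 2(12−j) = 3j − 24.
Set 3j − 24 = -18: j = 2.
C(12,2) = 66; 1^2 = 1; (-1)^10 = 1.
Coefficient = 66 · 1 · 1 = 66.

66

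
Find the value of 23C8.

C(23,8) = (23·22·21·20·19·18·17·16) / 8! = 19769460480 / 40320 = 490314.

490314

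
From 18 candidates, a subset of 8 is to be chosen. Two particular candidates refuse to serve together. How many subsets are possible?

All 8-subsets: C(18,8) = 43758. Those containing both fixed elements: C(16,6) = 8008.
43758 − 8008 = 35750.

35750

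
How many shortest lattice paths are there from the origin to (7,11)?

31824

Each path is a sequence of 18 steps with 7 rights: C(18,7) = 31824.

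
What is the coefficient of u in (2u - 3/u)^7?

-15120

General term: C(7,j)·(2u)^j·(-3/u)^(7-j), with u-exponent 1j − 1(7−j) = 2j − 7.
Set 2j − 7 = 1: j = 4.
C(7,4) = 35; 2^4 = 16; (-3)^3 = -27.
Coefficient = 35 · 16 · (-27) = -15120.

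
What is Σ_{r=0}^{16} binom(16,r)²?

By Vandermonde's identity, Σ C(16,r)² = C(32,16) = 601080390.

601080390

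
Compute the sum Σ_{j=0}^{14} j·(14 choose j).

114688

Differentiating (1+x)^14 and setting x=1: Σ j·C(14,j) = 14·2^13 = 114688.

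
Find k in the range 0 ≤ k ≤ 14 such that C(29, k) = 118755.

5

C(29,k) increases on 0 ≤ k ≤ 14. C(29,4) = 23751 and C(29,5) = 118755, so k = 5.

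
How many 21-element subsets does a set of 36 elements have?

5567902560

C(36,21) = C(36,15) by symmetry.
C(36,15) = (36·35·34·33·32·31·30·29·28·27·26·25·24·23·22) / 15! = 7281003461233582080000 / 1307674368000 = 5567902560.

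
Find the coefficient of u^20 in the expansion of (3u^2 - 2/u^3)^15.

General term: C(15,j)·(3u^2)^j·(-2/u^3)^(15-j), with u-exponent 2j − 3(15−j) = 5j − 45.
Set 5j − 45 = 20: j = 13.
C(15,13) = 105; 3^13 = 1594323; (-2)^2 = 4.
Coefficient = 105 · 1594323 · 4 = 669615660.

669615660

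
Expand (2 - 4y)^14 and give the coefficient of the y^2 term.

The general term is C(14,j)·(2)^j·(-4y)^(14-j); the y^2 term has j = 12.
C(14,12) = 91.
Coefficient = C(14,12) · 2^12 · (-4)^2 = 91 · 4096 · 16 = 5963776.

5963776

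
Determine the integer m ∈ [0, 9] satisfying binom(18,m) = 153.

2

C(18,m) increases on 0 ≤ m ≤ 9. C(18,1) = 18 and C(18,2) = 153, so m = 2.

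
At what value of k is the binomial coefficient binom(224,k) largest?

112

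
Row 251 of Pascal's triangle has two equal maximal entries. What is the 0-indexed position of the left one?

125

For odd n = 251, C(251,k) peaks at k = (n−1)/2 and (n+1)/2; the lower is 125.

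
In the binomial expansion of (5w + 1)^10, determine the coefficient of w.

50

The general term is C(10,j)·(5w)^j·(1)^(10-j); the w^1 term has j = 1.
C(10,1) = 10.
Coefficient = C(10,1) · 5^1 = 10 · 5 = 50.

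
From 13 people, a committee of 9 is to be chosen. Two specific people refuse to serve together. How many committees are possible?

All 9-subsets: C(13,9) = 715. Those containing both fixed elements: C(11,7) = 330.
715 − 330 = 385.

385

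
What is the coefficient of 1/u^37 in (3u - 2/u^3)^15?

General term: C(15,j)·(3u)^j·(-2/u^3)^(15-j), with u-exponent 1j − 3(15−j) = 4j − 45.
Set 4j − 45 = -37: j = 2.
C(15,2) = 105; 3^2 = 9; (-2)^13 = -8192.
Coefficient = 105 · 9 · (-8192) = -7741440.

-7741440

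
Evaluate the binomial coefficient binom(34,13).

927983760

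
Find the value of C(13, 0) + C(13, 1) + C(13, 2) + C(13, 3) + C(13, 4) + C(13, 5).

1 + 13 + 78 + 286 + 715 + 1287 = 2380.

2380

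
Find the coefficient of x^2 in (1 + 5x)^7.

525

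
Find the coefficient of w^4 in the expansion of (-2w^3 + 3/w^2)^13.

240185088

General term: C(13,j)·(-2w^3)^j·(3/w^2)^(13-j), with w-exponent 3j − 2(13−j) = 5j − 26.
Set 5j − 26 = 4: j = 6.
C(13,6) = 1716; (-2)^6 = 64; 3^7 = 2187.
Coefficient = 1716 · 64 · 2187 = 240185088.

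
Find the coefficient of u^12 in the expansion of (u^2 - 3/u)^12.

General term: C(12,j)·(u^2)^j·(-3/u)^(12-j), with u-exponent 2j − 1(12−j) = 3j − 12.
Set 3j − 12 = 12: j = 8.
C(12,8) = 495; 1^8 = 1; (-3)^4 = 81.
Coefficient = 495 · 1 · 81 = 40095.

40095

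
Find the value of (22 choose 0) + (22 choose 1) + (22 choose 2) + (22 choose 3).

1794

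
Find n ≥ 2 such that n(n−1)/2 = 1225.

n(n−1)/2 = 1225 ⇒ n(n−1) = 2450. Since 50·49 = 2450, n = 50.

50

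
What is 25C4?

12650

C(25,4) = (25·24·23·22) / 4! = 303600 / 24 = 12650.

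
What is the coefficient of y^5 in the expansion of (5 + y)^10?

787500

The general term is C(10,j)·(5)^j·(y)^(10-j); the y^5 term has j = 5.
C(10,5) = 252.
Coefficient = C(10,5) · 5^5 = 252 · 3125 = 787500.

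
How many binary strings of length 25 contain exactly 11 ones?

Choose the 11 positions: C(25,11) = 4457400.

4457400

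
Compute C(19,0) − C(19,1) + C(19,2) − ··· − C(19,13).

The partial alternating sum Σ_{k=0}^{13} (−1)^k C(19,k) = (−1)^13 C(18,13) = -8568.

-8568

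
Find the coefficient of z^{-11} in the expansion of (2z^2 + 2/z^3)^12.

3244032

General term: C(12,j)·(2z^2)^j·(2/z^3)^(12-j), with z-exponent 2j − 3(12−j) = 5j − 36.
Set 5j − 36 = -11: j = 5.
C(12,5) = 792; 2^5 = 32; 2^7 = 128.
Coefficient = 792 · 32 · 128 = 3244032.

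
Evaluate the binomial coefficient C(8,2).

28

C(8,2) = (8·7) / 2! = 56 / 2 = 28.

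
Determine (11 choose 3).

C(11,3) = (11·10·9) / 3! = 990 / 6 = 165.

165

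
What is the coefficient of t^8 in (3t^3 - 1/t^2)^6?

1215

General term: C(6,j)·(3t^3)^j·(-1/t^2)^(6-j), with t-exponent 3j − 2(6−j) = 5j − 12.
Set 5j − 12 = 8: j = 4.
C(6,4) = 15; 3^4 = 81; (-1)^2 = 1.
Coefficient = 15 · 81 · 1 = 1215.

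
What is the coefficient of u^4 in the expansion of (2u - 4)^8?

The general term is C(8,j)·(2u)^j·(-4)^(8-j); the u^4 term has j = 4.
C(8,4) = 70.
Coefficient = C(8,4) · 2^4 · (-4)^4 = 70 · 16 · 256 = 286720.

286720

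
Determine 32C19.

347373600

C(32,19) = C(32,13) by symmetry.
C(32,13) = (32·31·30·29·28·27·26·25·24·23·22·21·20) / 13! = 2163102632570880000 / 6227020800 = 347373600.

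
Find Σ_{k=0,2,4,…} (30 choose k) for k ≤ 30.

Half of (1+1)^30 + (1−1)^30 gives the even-index sum: 2^29 = 536870912.

536870912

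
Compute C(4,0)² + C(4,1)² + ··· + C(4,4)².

70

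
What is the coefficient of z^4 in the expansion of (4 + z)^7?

The general term is C(7,j)·(4)^j·(z)^(7-j); the z^4 term has j = 3.
C(7,3) = 35.
Coefficient = C(7,3) · 4^3 = 35 · 64 = 2240.

2240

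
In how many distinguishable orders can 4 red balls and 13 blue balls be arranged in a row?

Choose positions for the red balls: C(17,4) = 2380.

2380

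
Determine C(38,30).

48903492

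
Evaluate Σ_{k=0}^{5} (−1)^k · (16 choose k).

-3003

The partial alternating sum Σ_{k=0}^{5} (−1)^k C(16,k) = (−1)^5 C(15,5) = -3003.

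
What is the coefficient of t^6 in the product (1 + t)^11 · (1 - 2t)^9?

690

Coefficient of t^6 = Σ_{j} C(11,j)·1^j·C(9,6-j)·(-2)^(6-j) for j from 0 to 6.
= 5376 + (-44352) + 110880 + (-110880) + 47520 + (-8316) + 462 = 690.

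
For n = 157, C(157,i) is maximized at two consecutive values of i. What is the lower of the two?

For odd n = 157, C(157,i) peaks at i = (n−1)/2 and (n+1)/2; the lower is 78.

78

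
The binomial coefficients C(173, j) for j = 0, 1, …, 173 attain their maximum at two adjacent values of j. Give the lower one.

For odd n = 173, C(173,j) peaks at j = (n−1)/2 and (n+1)/2; the lower is 86.

86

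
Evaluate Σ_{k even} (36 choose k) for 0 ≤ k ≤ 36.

Half of (1+1)^36 + (1−1)^36 gives the even-index sum: 2^35 = 34359738368.

34359738368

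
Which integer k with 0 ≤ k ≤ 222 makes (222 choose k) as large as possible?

111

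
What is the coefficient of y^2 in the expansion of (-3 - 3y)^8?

The general term is C(8,j)·(-3)^j·(-3y)^(8-j); the y^2 term has j = 6.
C(8,6) = 28.
Coefficient = C(8,6) · (-3)^6 · (-3)^2 = 28 · 729 · 9 = 183708.

183708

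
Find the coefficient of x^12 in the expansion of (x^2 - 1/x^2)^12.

-220

General term: C(12,j)·(x^2)^j·(-1/x^2)^(12-j), with x-exponent 2j − 2(12−j) = 4j − 24.
Set 4j − 24 = 12: j = 9.
C(12,9) = 220; 1^9 = 1; (-1)^3 = -1.
Coefficient = 220 · 1 · (-1) = -220.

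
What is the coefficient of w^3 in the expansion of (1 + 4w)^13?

18304

The general term is C(13,j)·(1)^j·(4w)^(13-j); the w^3 term has j = 10.
C(13,10) = 286.
Coefficient = C(13,10) · 4^3 = 286 · 64 = 18304.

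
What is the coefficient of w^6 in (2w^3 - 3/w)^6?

General term: C(6,j)·(2w^3)^j·(-3/w)^(6-j), with w-exponent 3j − 1(6−j) = 4j − 6.
Set 4j − 6 = 6: j = 3.
C(6,3) = 20; 2^3 = 8; (-3)^3 = -27.
Coefficient = 20 · 8 · (-27) = -4320.

-4320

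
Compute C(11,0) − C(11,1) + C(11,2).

45

The partial alternating sum Σ_{k=0}^{2} (−1)^k C(11,k) = (−1)^2 C(10,2) = 45.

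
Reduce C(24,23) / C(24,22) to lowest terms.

2/23

C(n,k+1)/C(n,k) = (n−k)/(k+1) = (24−22)/(22+1) = 2/23.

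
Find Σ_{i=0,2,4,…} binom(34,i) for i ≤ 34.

8589934592

Even-i terms of row 34 sum to 2^33 = 8589934592.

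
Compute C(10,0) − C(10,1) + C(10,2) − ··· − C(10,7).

-36

The partial alternating sum Σ_{k=0}^{7} (−1)^k C(10,k) = (−1)^7 C(9,7) = -36.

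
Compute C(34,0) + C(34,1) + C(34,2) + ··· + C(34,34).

17179869184

Setting x = 1 in (1+x)^34 gives Σ C(34,r) = 2^34 = 17179869184.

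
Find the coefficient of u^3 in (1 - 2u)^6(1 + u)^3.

Coefficient of u^3 = Σ_{j} C(6,j)·(-2)^j·C(3,3-j)·1^(3-j) for j from 0 to 3.
= 1 + (-36) + 180 + (-160) = -15.

-15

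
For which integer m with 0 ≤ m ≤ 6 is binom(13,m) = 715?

4

C(13,m) increases on 0 ≤ m ≤ 6. C(13,3) = 286 and C(13,4) = 715, so m = 4.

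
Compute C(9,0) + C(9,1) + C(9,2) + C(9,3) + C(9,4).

256

1 + 9 + 36 + 84 + 126 = 256.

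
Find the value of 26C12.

9657700

C(26,12) = (26·25·24·23·22·21·20·19·18·17·16·15) / 12! = 4626053752320000 / 479001600 = 9657700.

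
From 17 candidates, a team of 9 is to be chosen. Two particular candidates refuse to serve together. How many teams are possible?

17875

All 9-subsets: C(17,9) = 24310. Those containing both fixed elements: C(15,7) = 6435.
24310 − 6435 = 17875.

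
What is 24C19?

C(24,19) = C(24,5) by symmetry.
C(24,5) = (24·23·22·21·20) / 5! = 5100480 / 120 = 42504.

42504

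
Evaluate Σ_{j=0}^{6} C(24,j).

1 + 24 + 276 + 2024 + 10626 + 42504 + 134596 = 190051.

190051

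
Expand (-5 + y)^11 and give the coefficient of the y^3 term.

The general term is C(11,j)·(-5)^j·(y)^(11-j); the y^3 term has j = 8.
C(11,8) = 165.
Coefficient = C(11,8) · (-5)^8 = 165 · 390625 = 64453125.

64453125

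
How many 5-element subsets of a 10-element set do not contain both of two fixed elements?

196

All 5-subsets: C(10,5) = 252. Those containing both fixed elements: C(8,3) = 56.
252 − 56 = 196.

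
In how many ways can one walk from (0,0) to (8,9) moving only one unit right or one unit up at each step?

24310

Each path is a sequence of 17 steps with 8 rights: C(17,8) = 24310.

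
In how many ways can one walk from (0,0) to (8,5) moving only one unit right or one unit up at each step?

Each path is a sequence of 13 steps with 8 rights: C(13,8) = 1287.

1287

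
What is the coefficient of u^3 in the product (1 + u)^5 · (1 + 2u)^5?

390

Coefficient of u^3 = Σ_{j} C(5,j)·1^j·C(5,3-j)·2^(3-j) for j from 0 to 3.
= 80 + 200 + 100 + 10 = 390.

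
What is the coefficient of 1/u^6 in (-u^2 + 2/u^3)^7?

General term: C(7,j)·(-u^2)^j·(2/u^3)^(7-j), with u-exponent 2j − 3(7−j) = 5j − 21.
Set 5j − 21 = -6: j = 3.
C(7,3) = 35; (-1)^3 = -1; 2^4 = 16.
Coefficient = 35 · (-1) · 16 = -560.

-560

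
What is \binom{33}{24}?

C(33,24) = C(33,9) by symmetry.
C(33,9) = (33·32·31·30·29·28·27·26·25) / 9! = 13995229248000 / 362880 = 38567100.

38567100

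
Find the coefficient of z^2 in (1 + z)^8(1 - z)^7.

-7

Coefficient of z^2 = Σ_{j} C(8,j)·1^j·C(7,2-j)·(-1)^(2-j) for j from 0 to 2.
= 21 + (-56) + 28 = -7.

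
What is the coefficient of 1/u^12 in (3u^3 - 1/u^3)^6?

General term: C(6,j)·(3u^3)^j·(-1/u^3)^(6-j), with u-exponent 3j − 3(6−j) = 6j − 18.
Set 6j − 18 = -12: j = 1.
C(6,1) = 6; 3^1 = 3; (-1)^5 = -1.
Coefficient = 6 · 3 · (-1) = -18.

-18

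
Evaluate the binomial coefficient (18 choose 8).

43758

C(18,8) = (18·17·16·15·14·13·12·11) / 8! = 1764322560 / 40320 = 43758.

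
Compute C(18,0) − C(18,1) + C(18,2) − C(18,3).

-680

The partial alternating sum Σ_{k=0}^{3} (−1)^k C(18,k) = (−1)^3 C(17,3) = -680.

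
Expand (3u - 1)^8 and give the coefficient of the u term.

The general term is C(8,j)·(3u)^j·(-1)^(8-j); the u^1 term has j = 1.
C(8,1) = 8.
Coefficient = C(8,1) · 3^1 · (-1)^7 = 8 · 3 · (-1) = -24.

-24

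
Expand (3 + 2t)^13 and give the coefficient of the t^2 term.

55269864

The general term is C(13,j)·(3)^j·(2t)^(13-j); the t^2 term has j = 11.
C(13,11) = 78.
Coefficient = C(13,11) · 3^11 · 2^2 = 78 · 177147 · 4 = 55269864.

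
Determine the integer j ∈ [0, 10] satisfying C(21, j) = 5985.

4

C(21,j) increases on 0 ≤ j ≤ 10. C(21,3) = 1330 and C(21,4) = 5985, so j = 4.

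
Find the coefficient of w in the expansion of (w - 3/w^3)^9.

324

General term: C(9,j)·(w)^j·(-3/w^3)^(9-j), with w-exponent 1j − 3(9−j) = 4j − 27.
Set 4j − 27 = 1: j = 7.
C(9,7) = 36; 1^7 = 1; (-3)^2 = 9.
Coefficient = 36 · 1 · 9 = 324.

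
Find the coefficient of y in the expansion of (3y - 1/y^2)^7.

General term: C(7,j)·(3y)^j·(-1/y^2)^(7-j), with y-exponent 1j − 2(7−j) = 3j − 14.
Set 3j − 14 = 1: j = 5.
C(7,5) = 21; 3^5 = 243; (-1)^2 = 1.
Coefficient = 21 · 243 · 1 = 5103.

5103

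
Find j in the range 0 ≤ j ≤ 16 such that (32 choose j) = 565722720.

15

C(32,j) increases on 0 ≤ j ≤ 16. C(32,14) = 471435600 and C(32,15) = 565722720, so j = 15.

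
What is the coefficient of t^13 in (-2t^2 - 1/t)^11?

General term: C(11,j)·(-2t^2)^j·(-1/t)^(11-j), with t-exponent 2j − 1(11−j) = 3j − 11.
Set 3j − 11 = 13: j = 8.
C(11,8) = 165; (-2)^8 = 256; (-1)^3 = -1.
Coefficient = 165 · 256 · (-1) = -42240.

-42240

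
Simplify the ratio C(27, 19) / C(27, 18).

C(n,k+1)/C(n,k) = (n−k)/(k+1) = (27−18)/(18+1) = 9/19.

9/19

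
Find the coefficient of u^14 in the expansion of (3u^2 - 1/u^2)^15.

General term: C(15,j)·(3u^2)^j·(-1/u^2)^(15-j), with u-exponent 2j − 2(15−j) = 4j − 30.
Set 4j − 30 = 14: j = 11.
C(15,11) = 1365; 3^11 = 177147; (-1)^4 = 1.
Coefficient = 1365 · 177147 · 1 = 241805655.

241805655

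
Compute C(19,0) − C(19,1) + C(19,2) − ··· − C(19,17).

-18

The partial alternating sum Σ_{k=0}^{17} (−1)^k C(19,k) = (−1)^17 C(18,17) = -18.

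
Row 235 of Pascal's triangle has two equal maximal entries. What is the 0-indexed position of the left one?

117

For odd n = 235, C(235,r) peaks at r = (n−1)/2 and (n+1)/2; the lesser is 117.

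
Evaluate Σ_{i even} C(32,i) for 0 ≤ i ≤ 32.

2147483648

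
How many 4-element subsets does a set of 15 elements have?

C(15,4) = (15·14·13·12) / 4! = 32760 / 24 = 1365.

1365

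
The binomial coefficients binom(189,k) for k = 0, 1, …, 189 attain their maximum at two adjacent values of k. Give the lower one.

For odd n = 189, C(189,k) peaks at k = (n−1)/2 and (n+1)/2; the lower is 94.

94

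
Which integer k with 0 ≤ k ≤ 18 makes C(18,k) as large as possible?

9

C(18,k) is maximized at k = 18/2 = 9.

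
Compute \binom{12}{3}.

220

C(12,3) = (12·11·10) / 3! = 1320 / 6 = 220.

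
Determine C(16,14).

C(16,14) = C(16,2) by symmetry.
C(16,2) = (16·15) / 2! = 240 / 2 = 120.

120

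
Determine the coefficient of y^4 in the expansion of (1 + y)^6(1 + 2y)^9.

8583

Coefficient of y^4 = Σ_{j} C(6,j)·1^j·C(9,4-j)·2^(4-j) for j from 0 to 4.
= 2016 + 4032 + 2160 + 360 + 15 = 8583.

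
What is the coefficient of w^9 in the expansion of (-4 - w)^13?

The general term is C(13,j)·(-4)^j·(-w)^(13-j); the w^9 term has j = 4.
C(13,4) = 715.
Coefficient = C(13,4) · (-4)^4 · (-1)^9 = 715 · 256 · (-1) = -183040.

-183040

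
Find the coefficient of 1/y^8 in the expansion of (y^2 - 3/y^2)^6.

-1458

General term: C(6,j)·(y^2)^j·(-3/y^2)^(6-j), with y-exponent 2j − 2(6−j) = 4j − 12.
Set 4j − 12 = -8: j = 1.
C(6,1) = 6; 1^1 = 1; (-3)^5 = -243.
Coefficient = 6 · 1 · (-243) = -1458.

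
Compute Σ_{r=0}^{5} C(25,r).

68406

1 + 25 + 300 + 2300 + 12650 + 53130 = 68406.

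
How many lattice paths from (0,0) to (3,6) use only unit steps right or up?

Each path is a sequence of 9 steps with 3 rights: C(9,3) = 84.

84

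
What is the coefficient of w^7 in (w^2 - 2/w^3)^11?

-1320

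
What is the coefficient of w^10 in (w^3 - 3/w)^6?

135

General term: C(6,j)·(w^3)^j·(-3/w)^(6-j), with w-exponent 3j − 1(6−j) = 4j − 6.
Set 4j − 6 = 10: j = 4.
C(6,4) = 15; 1^4 = 1; (-3)^2 = 9.
Coefficient = 15 · 1 · 9 = 135.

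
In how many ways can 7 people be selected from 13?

1716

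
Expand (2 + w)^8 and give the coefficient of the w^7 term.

16

The general term is C(8,j)·(2)^j·(w)^(8-j); the w^7 term has j = 1.
C(8,1) = 8.
Coefficient = C(8,1) · 2^1 = 8 · 2 = 16.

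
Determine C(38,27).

1203322288

C(38,27) = C(38,11) by symmetry.
C(38,11) = (38·37·36·35·34·33·32·31·30·29·28) / 11! = 48032775105638400 / 39916800 = 1203322288.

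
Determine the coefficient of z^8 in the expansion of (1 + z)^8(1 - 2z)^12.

15297

Coefficient of z^8 = Σ_{j} C(8,j)·1^j·C(12,8-j)·(-2)^(8-j) for j from 0 to 8.
= 126720 + (-811008) + 1655808 + (-1419264) + 554400 + (-98560) + 7392 + (-192) + 1 = 15297.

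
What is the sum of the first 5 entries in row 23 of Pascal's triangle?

1 + 23 + 253 + 1771 + 8855 = 10903.

10903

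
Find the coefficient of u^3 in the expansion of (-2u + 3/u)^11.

-3421440

General term: C(11,j)·(-2u)^j·(3/u)^(11-j), with u-exponent 1j − 1(11−j) = 2j − 11.
Set 2j − 11 = 3: j = 7.
C(11,7) = 330; (-2)^7 = -128; 3^4 = 81.
Coefficient = 330 · (-128) · 81 = -3421440.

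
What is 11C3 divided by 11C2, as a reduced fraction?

C(n,k+1)/C(n,k) = (n−k)/(k+1) = (11−2)/(2+1) = 9/3 = 3.

3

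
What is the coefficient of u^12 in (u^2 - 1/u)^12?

495

General term: C(12,j)·(u^2)^j·(-1/u)^(12-j), with u-exponent 2j − 1(12−j) = 3j − 12.
Set 3j − 12 = 12: j = 8.
C(12,8) = 495; 1^8 = 1; (-1)^4 = 1.
Coefficient = 495 · 1 · 1 = 495.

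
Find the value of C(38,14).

9669554100

C(38,14) = (38·37·36·35·34·33·32·31·30·29·28·27·26·25) / 14! = 842975203103953920000 / 87178291200 = 9669554100.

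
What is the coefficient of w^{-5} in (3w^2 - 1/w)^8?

-24

General term: C(8,j)·(3w^2)^j·(-1/w)^(8-j), with w-exponent 2j − 1(8−j) = 3j − 8.
Set 3j − 8 = -5: j = 1.
C(8,1) = 8; 3^1 = 3; (-1)^7 = -1.
Coefficient = 8 · 3 · (-1) = -24.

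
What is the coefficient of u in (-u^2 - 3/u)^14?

39405366

General term: C(14,j)·(-u^2)^j·(-3/u)^(14-j), with u-exponent 2j − 1(14−j) = 3j − 14.
Set 3j − 14 = 1: j = 5.
C(14,5) = 2002; (-1)^5 = -1; (-3)^9 = -19683.
Coefficient = 2002 · (-1) · (-19683) = 39405366.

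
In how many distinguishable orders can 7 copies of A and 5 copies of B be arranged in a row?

792

Choose positions for the A's: C(12,7) = 792.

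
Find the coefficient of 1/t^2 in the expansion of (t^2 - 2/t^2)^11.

General term: C(11,j)·(t^2)^j·(-2/t^2)^(11-j), with t-exponent 2j − 2(11−j) = 4j − 22.
Set 4j − 22 = -2: j = 5.
C(11,5) = 462; 1^5 = 1; (-2)^6 = 64.
Coefficient = 462 · 1 · 64 = 29568.

29568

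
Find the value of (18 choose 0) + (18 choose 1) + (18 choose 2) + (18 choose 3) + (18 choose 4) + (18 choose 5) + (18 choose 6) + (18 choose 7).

63004

1 + 18 + 153 + 816 + 3060 + 8568 + 18564 + 31824 = 63004.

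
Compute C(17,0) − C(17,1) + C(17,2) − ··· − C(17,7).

-11440

The partial alternating sum Σ_{k=0}^{7} (−1)^k C(17,k) = (−1)^7 C(16,7) = -11440.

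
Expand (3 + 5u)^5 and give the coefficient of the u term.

The general term is C(5,j)·(3)^j·(5u)^(5-j); the u^1 term has j = 4.
C(5,4) = 5.
Coefficient = C(5,4) · 3^4 · 5^1 = 5 · 81 · 5 = 2025.

2025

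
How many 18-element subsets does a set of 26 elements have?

1562275

C(26,18) = C(26,8) by symmetry.
C(26,8) = (26·25·24·23·22·21·20·19) / 8! = 62990928000 / 40320 = 1562275.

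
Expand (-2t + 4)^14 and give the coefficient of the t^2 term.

The general term is C(14,j)·(-2t)^j·(4)^(14-j); the t^2 term has j = 2.
C(14,2) = 91.
Coefficient = C(14,2) · (-2)^2 · 4^12 = 91 · 4 · 16777216 = 6106906624.

6106906624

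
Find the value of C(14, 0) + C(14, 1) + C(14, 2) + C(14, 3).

470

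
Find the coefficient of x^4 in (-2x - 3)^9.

The general term is C(9,j)·(-2x)^j·(-3)^(9-j); the x^4 term has j = 4.
C(9,4) = 126.
Coefficient = C(9,4) · (-2)^4 · (-3)^5 = 126 · 16 · (-243) = -489888.

-489888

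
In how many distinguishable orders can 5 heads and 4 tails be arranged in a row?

126

Choose positions for the heads: C(9,5) = 126.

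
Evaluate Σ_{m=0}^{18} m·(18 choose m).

2359296

Since m·C(18,m) = 18·C(17,m−1), the sum is 18·2^17 = 18·131072 = 2359296.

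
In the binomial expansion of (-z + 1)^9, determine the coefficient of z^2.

36

The general term is C(9,j)·(-z)^j·(1)^(9-j); the z^2 term has j = 2.
C(9,2) = 36.
Coefficient = C(9,2) = 36.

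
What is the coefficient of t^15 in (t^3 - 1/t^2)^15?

5005

General term: C(15,j)·(t^3)^j·(-1/t^2)^(15-j), with t-exponent 3j − 2(15−j) = 5j − 30.
Set 5j − 30 = 15: j = 9.
C(15,9) = 5005; 1^9 = 1; (-1)^6 = 1.
Coefficient = 5005 · 1 · 1 = 5005.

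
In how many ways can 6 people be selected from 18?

18564

This is C(18,6) = 18564.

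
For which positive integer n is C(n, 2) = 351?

27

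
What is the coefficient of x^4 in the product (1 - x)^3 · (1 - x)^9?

495

(1 - x)^3(1 - x)^9 = (1 - x)^12, so the coefficient of x^4 is C(12,4)·(-1)^4 = 495·1 = 495.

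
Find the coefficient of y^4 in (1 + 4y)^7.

The general term is C(7,j)·(1)^j·(4y)^(7-j); the y^4 term has j = 3.
C(7,3) = 35.
Coefficient = C(7,3) · 4^4 = 35 · 256 = 8960.

8960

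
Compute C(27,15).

C(27,15) = C(27,12) by symmetry.
C(27,12) = (27·26·25·24·23·22·21·20·19·18·17·16) / 12! = 8326896754176000 / 479001600 = 17383860.

17383860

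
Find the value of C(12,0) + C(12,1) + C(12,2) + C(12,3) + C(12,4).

1 + 12 + 66 + 220 + 495 = 794.

794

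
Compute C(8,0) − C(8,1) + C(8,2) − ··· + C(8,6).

The partial alternating sum Σ_{k=0}^{6} (−1)^k C(8,k) = (−1)^6 C(7,6) = 7.

7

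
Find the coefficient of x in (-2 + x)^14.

-114688

The general term is C(14,j)·(-2)^j·(x)^(14-j); the x^1 term has j = 13.
C(14,13) = 14.
Coefficient = C(14,13) · (-2)^13 = 14 · (-8192) = -114688.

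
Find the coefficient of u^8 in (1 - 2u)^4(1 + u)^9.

-279

Coefficient of u^8 = Σ_{j} C(4,j)·(-2)^j·C(9,8-j)·1^(8-j) for j from 0 to 4.
= 9 + (-288) + 2016 + (-4032) + 2016 = -279.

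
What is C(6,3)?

20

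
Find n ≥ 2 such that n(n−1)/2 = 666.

37

n(n−1)/2 = 666 ⇒ n(n−1) = 1332. Since 37·36 = 1332, n = 37.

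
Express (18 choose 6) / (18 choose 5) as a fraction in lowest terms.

13/6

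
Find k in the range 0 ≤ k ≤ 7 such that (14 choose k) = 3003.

C(14,k) increases on 0 ≤ k ≤ 7. C(14,5) = 2002 and C(14,6) = 3003, so k = 6.

6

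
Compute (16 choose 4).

C(16,4) = (16·15·14·13) / 4! = 43680 / 24 = 1820.

1820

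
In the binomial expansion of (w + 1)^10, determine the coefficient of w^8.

45

The general term is C(10,j)·(w)^j·(1)^(10-j); the w^8 term has j = 8.
C(10,8) = 45.
Coefficient = C(10,8) = 45.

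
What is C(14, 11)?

C(14,11) = C(14,3) by symmetry.
C(14,3) = (14·13·12) / 3! = 2184 / 6 = 364.

364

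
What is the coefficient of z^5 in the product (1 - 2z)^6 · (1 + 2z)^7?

Coefficient of z^5 = Σ_{j} C(6,j)·(-2)^j·C(7,5-j)·2^(5-j) for j from 0 to 5.
= 672 + (-6720) + 16800 + (-13440) + 3360 + (-192) = 480.

480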